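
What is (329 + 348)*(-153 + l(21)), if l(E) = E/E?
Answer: -102904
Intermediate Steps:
l(E) = 1
(329 + 348)*(-153 + l(21)) = (329 + 348)*(-153 + 1) = 677*(-152) = -102904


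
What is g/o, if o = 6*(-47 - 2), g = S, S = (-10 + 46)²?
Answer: -216/49 ≈ -4.4082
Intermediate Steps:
S = 1296 (S = 36² = 1296)
g = 1296
o = -294 (o = 6*(-49) = -294)
g/o = 1296/(-294) = 1296*(-1/294) = -216/49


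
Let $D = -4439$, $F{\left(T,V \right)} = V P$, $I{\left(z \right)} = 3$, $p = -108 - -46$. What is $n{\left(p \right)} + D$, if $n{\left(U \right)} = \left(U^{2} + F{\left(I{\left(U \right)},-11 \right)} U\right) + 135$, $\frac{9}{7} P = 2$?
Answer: $\frac{5408}{9} \approx 600.89$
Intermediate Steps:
$P = \frac{14}{9}$ ($P = \frac{7}{9} \cdot 2 = \frac{14}{9} \approx 1.5556$)
$p = -62$ ($p = -108 + 46 = -62$)
$F{\left(T,V \right)} = \frac{14 V}{9}$ ($F{\left(T,V \right)} = V \frac{14}{9} = \frac{14 V}{9}$)
$n{\left(U \right)} = 135 + U^{2} - \frac{154 U}{9}$ ($n{\left(U \right)} = \left(U^{2} + \frac{14}{9} \left(-11\right) U\right) + 135 = \left(U^{2} - \frac{154 U}{9}\right) + 135 = 135 + U^{2} - \frac{154 U}{9}$)
$n{\left(p \right)} + D = \left(135 + \left(-62\right)^{2} - - \frac{9548}{9}\right) - 4439 = \left(135 + 3844 + \frac{9548}{9}\right) - 4439 = \frac{45359}{9} - 4439 = \frac{5408}{9}$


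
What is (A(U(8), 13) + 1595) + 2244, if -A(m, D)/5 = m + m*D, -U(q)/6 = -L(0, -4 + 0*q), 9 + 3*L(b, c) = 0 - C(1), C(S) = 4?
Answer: 5659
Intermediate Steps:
L(b, c) = -13/3 (L(b, c) = -3 + (0 - 1*4)/3 = -3 + (0 - 4)/3 = -3 + (⅓)*(-4) = -3 - 4/3 = -13/3)
U(q) = -26 (U(q) = -(-6)*(-13)/3 = -6*13/3 = -26)
A(m, D) = -5*m - 5*D*m (A(m, D) = -5*(m + m*D) = -5*(m + D*m) = -5*m - 5*D*m)
(A(U(8), 13) + 1595) + 2244 = (-5*(-26)*(1 + 13) + 1595) + 2244 = (-5*(-26)*14 + 1595) + 2244 = (1820 + 1595) + 2244 = 3415 + 2244 = 5659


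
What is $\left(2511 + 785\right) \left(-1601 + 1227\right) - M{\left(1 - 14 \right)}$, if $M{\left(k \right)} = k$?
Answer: $-1232691$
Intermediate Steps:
$\left(2511 + 785\right) \left(-1601 + 1227\right) - M{\left(1 - 14 \right)} = \left(2511 + 785\right) \left(-1601 + 1227\right) - \left(1 - 14\right) = 3296 \left(-374\right) - -13 = -1232704 + 13 = -1232691$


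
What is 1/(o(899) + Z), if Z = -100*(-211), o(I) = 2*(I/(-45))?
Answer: 45/947702 ≈ 4.7483e-5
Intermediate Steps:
o(I) = -2*I/45 (o(I) = 2*(I*(-1/45)) = 2*(-I/45) = -2*I/45)
Z = 21100
1/(o(899) + Z) = 1/(-2/45*899 + 21100) = 1/(-1798/45 + 21100) = 1/(947702/45) = 45/947702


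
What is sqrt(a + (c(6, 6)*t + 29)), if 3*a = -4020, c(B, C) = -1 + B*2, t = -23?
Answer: 2*I*sqrt(391) ≈ 39.547*I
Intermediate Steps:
c(B, C) = -1 + 2*B
a = -1340 (a = (1/3)*(-4020) = -1340)
sqrt(a + (c(6, 6)*t + 29)) = sqrt(-1340 + ((-1 + 2*6)*(-23) + 29)) = sqrt(-1340 + ((-1 + 12)*(-23) + 29)) = sqrt(-1340 + (11*(-23) + 29)) = sqrt(-1340 + (-253 + 29)) = sqrt(-1340 - 224) = sqrt(-1564) = 2*I*sqrt(391)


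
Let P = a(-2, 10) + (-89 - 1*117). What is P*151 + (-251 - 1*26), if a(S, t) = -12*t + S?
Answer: -49805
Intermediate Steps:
a(S, t) = S - 12*t
P = -328 (P = (-2 - 12*10) + (-89 - 1*117) = (-2 - 120) + (-89 - 117) = -122 - 206 = -328)
P*151 + (-251 - 1*26) = -328*151 + (-251 - 1*26) = -49528 + (-251 - 26) = -49528 - 277 = -49805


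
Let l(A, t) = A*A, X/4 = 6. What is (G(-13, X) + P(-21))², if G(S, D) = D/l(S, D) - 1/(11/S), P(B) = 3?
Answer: 64609444/3455881 ≈ 18.695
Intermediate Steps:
X = 24 (X = 4*6 = 24)
l(A, t) = A²
G(S, D) = -S/11 + D/S² (G(S, D) = D/(S²) - 1/(11/S) = D/S² - S/11 = -S/11 + D/S²)
(G(-13, X) + P(-21))² = ((-1/11*(-13) + 24/(-13)²) + 3)² = ((13/11 + 24*(1/169)) + 3)² = ((13/11 + 24/169) + 3)² = (2461/1859 + 3)² = (8038/1859)² = 64609444/3455881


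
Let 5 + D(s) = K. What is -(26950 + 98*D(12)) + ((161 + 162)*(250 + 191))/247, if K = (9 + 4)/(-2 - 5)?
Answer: -334117/13 ≈ -25701.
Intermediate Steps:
K = -13/7 (K = 13/(-7) = 13*(-1/7) = -13/7 ≈ -1.8571)
D(s) = -48/7 (D(s) = -5 - 13/7 = -48/7)
-(26950 + 98*D(12)) + ((161 + 162)*(250 + 191))/247 = -98/(1/(-48/7 + 275)) + ((161 + 162)*(250 + 191))/247 = -98/(1/(1877/7)) + (323*441)*(1/247) = -98/7/1877 + 142443*(1/247) = -98*1877/7 + 7497/13 = -26278 + 7497/13 = -334117/13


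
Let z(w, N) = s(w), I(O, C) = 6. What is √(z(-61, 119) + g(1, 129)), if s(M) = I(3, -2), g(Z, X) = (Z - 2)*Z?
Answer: √5 ≈ 2.2361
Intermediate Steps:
g(Z, X) = Z*(-2 + Z) (g(Z, X) = (-2 + Z)*Z = Z*(-2 + Z))
s(M) = 6
z(w, N) = 6
√(z(-61, 119) + g(1, 129)) = √(6 + 1*(-2 + 1)) = √(6 + 1*(-1)) = √(6 - 1) = √5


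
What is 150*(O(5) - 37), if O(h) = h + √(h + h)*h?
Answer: -4800 + 750*√10 ≈ -2428.3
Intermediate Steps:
O(h) = h + √2*h^(3/2) (O(h) = h + √(2*h)*h = h + (√2*√h)*h = h + √2*h^(3/2))
150*(O(5) - 37) = 150*((5 + √2*5^(3/2)) - 37) = 150*((5 + √2*(5*√5)) - 37) = 150*((5 + 5*√10) - 37) = 150*(-32 + 5*√10) = -4800 + 750*√10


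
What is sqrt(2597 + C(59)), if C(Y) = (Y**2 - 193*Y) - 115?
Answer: 4*I*sqrt(339) ≈ 73.648*I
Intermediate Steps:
C(Y) = -115 + Y**2 - 193*Y
sqrt(2597 + C(59)) = sqrt(2597 + (-115 + 59**2 - 193*59)) = sqrt(2597 + (-115 + 3481 - 11387)) = sqrt(2597 - 8021) = sqrt(-5424) = 4*I*sqrt(339)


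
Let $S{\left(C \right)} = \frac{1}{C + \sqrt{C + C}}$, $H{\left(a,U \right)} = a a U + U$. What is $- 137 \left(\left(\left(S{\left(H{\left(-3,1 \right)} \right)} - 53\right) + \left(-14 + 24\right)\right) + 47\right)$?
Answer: $- \frac{4521}{8} + \frac{137 \sqrt{5}}{40} \approx -557.47$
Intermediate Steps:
$H{\left(a,U \right)} = U + U a^{2}$ ($H{\left(a,U \right)} = a^{2} U + U = U a^{2} + U = U + U a^{2}$)
$S{\left(C \right)} = \frac{1}{C + \sqrt{2} \sqrt{C}}$ ($S{\left(C \right)} = \frac{1}{C + \sqrt{2 C}} = \frac{1}{C + \sqrt{2} \sqrt{C}}$)
$- 137 \left(\left(\left(S{\left(H{\left(-3,1 \right)} \right)} - 53\right) + \left(-14 + 24\right)\right) + 47\right) = - 137 \left(\left(\left(\frac{1}{1 \left(1 + \left(-3\right)^{2}\right) + \sqrt{2} \sqrt{1 \left(1 + \left(-3\right)^{2}\right)}} - 53\right) + \left(-14 + 24\right)\right) + 47\right) = - 137 \left(\left(\left(\frac{1}{1 \left(1 + 9\right) + \sqrt{2} \sqrt{1 \left(1 + 9\right)}} - 53\right) + 10\right) + 47\right) = - 137 \left(\left(\left(\frac{1}{1 \cdot 10 + \sqrt{2} \sqrt{1 \cdot 10}} - 53\right) + 10\right) + 47\right) = - 137 \left(\left(\left(\frac{1}{10 + \sqrt{2} \sqrt{10}} - 53\right) + 10\right) + 47\right) = - 137 \left(\left(\left(\frac{1}{10 + 2 \sqrt{5}} - 53\right) + 10\right) + 47\right) = - 137 \left(\left(\left(-53 + \frac{1}{10 + 2 \sqrt{5}}\right) + 10\right) + 47\right) = - 137 \left(\left(-43 + \frac{1}{10 + 2 \sqrt{5}}\right) + 47\right) = - 137 \left(4 + \frac{1}{10 + 2 \sqrt{5}}\right) = -548 - \frac{137}{10 + 2 \sqrt{5}}$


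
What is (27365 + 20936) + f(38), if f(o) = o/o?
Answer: 48302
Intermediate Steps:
f(o) = 1
(27365 + 20936) + f(38) = (27365 + 20936) + 1 = 48301 + 1 = 48302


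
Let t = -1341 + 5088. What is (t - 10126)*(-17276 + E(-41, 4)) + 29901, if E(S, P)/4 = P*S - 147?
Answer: 118168981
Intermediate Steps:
t = 3747
E(S, P) = -588 + 4*P*S (E(S, P) = 4*(P*S - 147) = 4*(-147 + P*S) = -588 + 4*P*S)
(t - 10126)*(-17276 + E(-41, 4)) + 29901 = (3747 - 10126)*(-17276 + (-588 + 4*4*(-41))) + 29901 = -6379*(-17276 + (-588 - 656)) + 29901 = -6379*(-17276 - 1244) + 29901 = -6379*(-18520) + 29901 = 118139080 + 29901 = 118168981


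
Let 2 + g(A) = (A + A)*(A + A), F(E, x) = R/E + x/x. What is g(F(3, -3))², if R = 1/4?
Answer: 9409/1296 ≈ 7.2600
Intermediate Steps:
R = ¼ ≈ 0.25000
F(E, x) = 1 + 1/(4*E) (F(E, x) = 1/(4*E) + x/x = 1/(4*E) + 1 = 1 + 1/(4*E))
g(A) = -2 + 4*A² (g(A) = -2 + (A + A)*(A + A) = -2 + (2*A)*(2*A) = -2 + 4*A²)
g(F(3, -3))² = (-2 + 4*((¼ + 3)/3)²)² = (-2 + 4*((⅓)*(13/4))²)² = (-2 + 4*(13/12)²)² = (-2 + 4*(169/144))² = (-2 + 169/36)² = (97/36)² = 9409/1296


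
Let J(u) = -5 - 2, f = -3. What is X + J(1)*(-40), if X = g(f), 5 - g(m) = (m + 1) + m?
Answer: 290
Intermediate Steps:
g(m) = 4 - 2*m (g(m) = 5 - ((m + 1) + m) = 5 - ((1 + m) + m) = 5 - (1 + 2*m) = 5 + (-1 - 2*m) = 4 - 2*m)
X = 10 (X = 4 - 2*(-3) = 4 + 6 = 10)
J(u) = -7
X + J(1)*(-40) = 10 - 7*(-40) = 10 + 280 = 290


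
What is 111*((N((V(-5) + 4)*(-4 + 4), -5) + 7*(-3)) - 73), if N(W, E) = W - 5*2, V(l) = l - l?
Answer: -11544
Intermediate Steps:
V(l) = 0
N(W, E) = -10 + W (N(W, E) = W - 10 = -10 + W)
111*((N((V(-5) + 4)*(-4 + 4), -5) + 7*(-3)) - 73) = 111*(((-10 + (0 + 4)*(-4 + 4)) + 7*(-3)) - 73) = 111*(((-10 + 4*0) - 21) - 73) = 111*(((-10 + 0) - 21) - 73) = 111*((-10 - 21) - 73) = 111*(-31 - 73) = 111*(-104) = -11544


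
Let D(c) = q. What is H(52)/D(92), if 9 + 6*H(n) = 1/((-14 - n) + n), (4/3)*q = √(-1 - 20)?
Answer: 127*I*√21/1323 ≈ 0.4399*I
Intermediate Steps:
q = 3*I*√21/4 (q = 3*√(-1 - 20)/4 = 3*√(-21)/4 = 3*(I*√21)/4 = 3*I*√21/4 ≈ 3.4369*I)
D(c) = 3*I*√21/4
H(n) = -127/84 (H(n) = -3/2 + 1/(6*((-14 - n) + n)) = -3/2 + (⅙)/(-14) = -3/2 + (⅙)*(-1/14) = -3/2 - 1/84 = -127/84)
H(52)/D(92) = -127*(-4*I*√21/63)/84 = -(-127)*I*√21/1323 = 127*I*√21/1323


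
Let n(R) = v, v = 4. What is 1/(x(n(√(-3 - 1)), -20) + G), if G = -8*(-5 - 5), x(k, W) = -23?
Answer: 1/57 ≈ 0.017544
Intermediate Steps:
n(R) = 4
G = 80 (G = -8*(-10) = 80)
1/(x(n(√(-3 - 1)), -20) + G) = 1/(-23 + 80) = 1/57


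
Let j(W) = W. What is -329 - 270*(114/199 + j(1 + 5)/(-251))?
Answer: -23836621/49949 ≈ -477.22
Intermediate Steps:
-329 - 270*(114/199 + j(1 + 5)/(-251)) = -329 - 270*(114/199 + (1 + 5)/(-251)) = -329 - 270*(114*(1/199) + 6*(-1/251)) = -329 - 270*(114/199 - 6/251) = -329 - 270*27420/49949 = -329 - 7403400/49949 = -23836621/49949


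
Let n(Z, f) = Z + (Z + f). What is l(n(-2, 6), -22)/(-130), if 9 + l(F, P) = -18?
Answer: 27/130 ≈ 0.20769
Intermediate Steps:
n(Z, f) = f + 2*Z
l(F, P) = -27 (l(F, P) = -9 - 18 = -27)
l(n(-2, 6), -22)/(-130) = -27/(-130) = -27*(-1/130) = 27/130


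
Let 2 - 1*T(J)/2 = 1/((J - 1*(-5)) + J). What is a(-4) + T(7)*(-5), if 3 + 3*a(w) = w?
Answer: -1243/57 ≈ -21.807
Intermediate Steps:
a(w) = -1 + w/3
T(J) = 4 - 2/(5 + 2*J) (T(J) = 4 - 2/((J - 1*(-5)) + J) = 4 - 2/((J + 5) + J) = 4 - 2/((5 + J) + J) = 4 - 2/(5 + 2*J))
a(-4) + T(7)*(-5) = (-1 + (⅓)*(-4)) + (2*(9 + 4*7)/(5 + 2*7))*(-5) = (-1 - 4/3) + (2*(9 + 28)/(5 + 14))*(-5) = -7/3 + (2*37/19)*(-5) = -7/3 + (2*(1/19)*37)*(-5) = -7/3 + (74/19)*(-5) = -7/3 - 370/19 = -1243/57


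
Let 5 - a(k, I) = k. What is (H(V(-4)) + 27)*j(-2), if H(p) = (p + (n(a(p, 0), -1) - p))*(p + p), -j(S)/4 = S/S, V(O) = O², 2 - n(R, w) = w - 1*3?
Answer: -876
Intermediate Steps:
a(k, I) = 5 - k
n(R, w) = 5 - w (n(R, w) = 2 - (w - 1*3) = 2 - (w - 3) = 2 - (-3 + w) = 2 + (3 - w) = 5 - w)
j(S) = -4 (j(S) = -4*S/S = -4*1 = -4)
H(p) = 12*p (H(p) = (p + ((5 - 1*(-1)) - p))*(p + p) = (p + ((5 + 1) - p))*(2*p) = (p + (6 - p))*(2*p) = 6*(2*p) = 12*p)
(H(V(-4)) + 27)*j(-2) = (12*(-4)² + 27)*(-4) = (12*16 + 27)*(-4) = (192 + 27)*(-4) = 219*(-4) = -876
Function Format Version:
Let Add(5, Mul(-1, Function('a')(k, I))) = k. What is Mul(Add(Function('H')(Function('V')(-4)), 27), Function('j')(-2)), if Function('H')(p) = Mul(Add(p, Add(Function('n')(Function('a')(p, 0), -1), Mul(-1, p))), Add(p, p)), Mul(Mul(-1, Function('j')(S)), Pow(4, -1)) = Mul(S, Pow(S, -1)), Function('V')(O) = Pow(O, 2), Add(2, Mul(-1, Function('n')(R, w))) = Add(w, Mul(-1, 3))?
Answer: -876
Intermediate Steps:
Function('a')(k, I) = Add(5, Mul(-1, k))
Function('n')(R, w) = Add(5, Mul(-1, w)) (Function('n')(R, w) = Add(2, Mul(-1, Add(w, Mul(-1, 3)))) = Add(2, Mul(-1, Add(w, -3))) = Add(2, Mul(-1, Add(-3, w))) = Add(2, Add(3, Mul(-1, w))) = Add(5, Mul(-1, w)))
Function('j')(S) = -4 (Function('j')(S) = Mul(-4, Mul(S, Pow(S, -1))) = Mul(-4, 1) = -4)
Function('H')(p) = Mul(12, p) (Function('H')(p) = Mul(Add(p, Add(Add(5, Mul(-1, -1)), Mul(-1, p))), Add(p, p)) = Mul(Add(p, Add(Add(5, 1), Mul(-1, p))), Mul(2, p)) = Mul(Add(p, Add(6, Mul(-1, p))), Mul(2, p)) = Mul(6, Mul(2, p)) = Mul(12, p))
Mul(Add(Function('H')(Function('V')(-4)), 27), Function('j')(-2)) = Mul(Add(Mul(12, Pow(-4, 2)), 27), -4) = Mul(Add(Mul(12, 16), 27), -4) = Mul(Add(192, 27), -4) = Mul(219, -4) = -876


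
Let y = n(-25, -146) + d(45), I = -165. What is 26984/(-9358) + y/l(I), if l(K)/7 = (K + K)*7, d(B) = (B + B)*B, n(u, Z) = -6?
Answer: -39514586/12609905 ≈ -3.1336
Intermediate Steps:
d(B) = 2*B**2 (d(B) = (2*B)*B = 2*B**2)
y = 4044 (y = -6 + 2*45**2 = -6 + 2*2025 = -6 + 4050 = 4044)
l(K) = 98*K (l(K) = 7*((K + K)*7) = 7*((2*K)*7) = 7*(14*K) = 98*K)
26984/(-9358) + y/l(I) = 26984/(-9358) + 4044/((98*(-165))) = 26984*(-1/9358) + 4044/(-16170) = -13492/4679 + 4044*(-1/16170) = -13492/4679 - 674/2695 = -39514586/12609905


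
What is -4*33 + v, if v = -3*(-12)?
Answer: -96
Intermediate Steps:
v = 36
-4*33 + v = -4*33 + 36 = -132 + 36 = -96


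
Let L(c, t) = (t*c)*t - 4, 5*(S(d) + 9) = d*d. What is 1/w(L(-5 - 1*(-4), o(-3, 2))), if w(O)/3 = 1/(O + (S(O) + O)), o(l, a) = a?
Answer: -61/15 ≈ -4.0667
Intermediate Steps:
S(d) = -9 + d²/5 (S(d) = -9 + (d*d)/5 = -9 + d²/5)
L(c, t) = -4 + c*t² (L(c, t) = (c*t)*t - 4 = c*t² - 4 = -4 + c*t²)
w(O) = 3/(-9 + 2*O + O²/5) (w(O) = 3/(O + ((-9 + O²/5) + O)) = 3/(O + (-9 + O + O²/5)) = 3/(-9 + 2*O + O²/5))
1/w(L(-5 - 1*(-4), o(-3, 2))) = 1/(15/(-45 + (-4 + (-5 - 1*(-4))*2²)² + 10*(-4 + (-5 - 1*(-4))*2²))) = 1/(15/(-45 + (-4 + (-5 + 4)*4)² + 10*(-4 + (-5 + 4)*4))) = 1/(15/(-45 + (-4 - 1*4)² + 10*(-4 - 1*4))) = 1/(15/(-45 + (-4 - 4)² + 10*(-4 - 4))) = 1/(15/(-45 + (-8)² + 10*(-8))) = 1/(15/(-45 + 64 - 80)) = 1/(15/(-61)) = 1/(15*(-1/61)) = 1/(-15/61) = -61/15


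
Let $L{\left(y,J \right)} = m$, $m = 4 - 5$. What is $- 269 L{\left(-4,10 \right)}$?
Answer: $269$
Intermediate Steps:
$m = -1$ ($m = 4 - 5 = -1$)
$L{\left(y,J \right)} = -1$
$- 269 L{\left(-4,10 \right)} = \left(-269\right) \left(-1\right) = 269$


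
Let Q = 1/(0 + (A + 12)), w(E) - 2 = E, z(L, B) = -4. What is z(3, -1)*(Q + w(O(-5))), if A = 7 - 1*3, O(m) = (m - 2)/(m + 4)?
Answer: -145/4 ≈ -36.250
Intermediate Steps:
O(m) = (-2 + m)/(4 + m)
A = 4 (A = 7 - 3 = 4)
w(E) = 2 + E
Q = 1/16 (Q = 1/(0 + (4 + 12)) = 1/(0 + 16) = 1/16 ≈ 0.062500)
z(3, -1)*(Q + w(O(-5))) = -4*(1/16 + (2 + (-2 - 5)/(4 - 5))) = -4*(1/16 + (2 - 7/(-1))) = -4*(1/16 + (2 - 1*(-7))) = -4*(1/16 + (2 + 7)) = -4*(1/16 + 9) = -4*145/16 = -145/4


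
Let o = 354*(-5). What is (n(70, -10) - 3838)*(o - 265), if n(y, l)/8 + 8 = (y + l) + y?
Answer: 5824170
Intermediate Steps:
o = -1770
n(y, l) = -64 + 8*l + 16*y (n(y, l) = -64 + 8*((y + l) + y) = -64 + 8*((l + y) + y) = -64 + 8*(l + 2*y) = -64 + (8*l + 16*y) = -64 + 8*l + 16*y)
(n(70, -10) - 3838)*(o - 265) = ((-64 + 8*(-10) + 16*70) - 3838)*(-1770 - 265) = ((-64 - 80 + 1120) - 3838)*(-2035) = (976 - 3838)*(-2035) = -2862*(-2035) = 5824170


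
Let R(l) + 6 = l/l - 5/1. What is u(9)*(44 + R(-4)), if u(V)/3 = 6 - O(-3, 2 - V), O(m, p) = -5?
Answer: 1122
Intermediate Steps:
u(V) = 33 (u(V) = 3*(6 - 1*(-5)) = 3*(6 + 5) = 3*11 = 33)
R(l) = -10 (R(l) = -6 + (l/l - 5/1) = -6 + (1 - 5*1) = -6 + (1 - 5) = -6 - 4 = -10)
u(9)*(44 + R(-4)) = 33*(44 - 10) = 33*34 = 1122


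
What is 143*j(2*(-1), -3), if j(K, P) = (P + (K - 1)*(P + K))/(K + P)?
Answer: -1716/5 ≈ -343.20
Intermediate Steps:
j(K, P) = (P + (-1 + K)*(K + P))/(K + P)
143*j(2*(-1), -3) = 143*((2*(-1))*(-1 + 2*(-1) - 3)/(2*(-1) - 3)) = 143*(-2*(-1 - 2 - 3)/(-2 - 3)) = 143*(-2*(-6)/(-5)) = 143*(-2*(-⅕)*(-6)) = 143*(-12/5) = -1716/5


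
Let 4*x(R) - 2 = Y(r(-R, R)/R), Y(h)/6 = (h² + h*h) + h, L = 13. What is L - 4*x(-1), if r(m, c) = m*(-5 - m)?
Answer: -457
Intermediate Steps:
Y(h) = 6*h + 12*h² (Y(h) = 6*((h² + h*h) + h) = 6*((h² + h²) + h) = 6*(2*h² + h) = 6*(h + 2*h²) = 6*h + 12*h²)
x(R) = ½ + 3*(5 - R)*(11 - 2*R)/2 (x(R) = ½ + (6*((-(-R)*(5 - R))/R)*(1 + 2*((-(-R)*(5 - R))/R)))/4 = ½ + (6*((R*(5 - R))/R)*(1 + 2*((R*(5 - R))/R)))/4 = ½ + (6*(5 - R)*(1 + 2*(5 - R)))/4 = ½ + (6*(5 - R)*(1 + (10 - 2*R)))/4 = ½ + (6*(5 - R)*(11 - 2*R))/4 = ½ + 3*(5 - R)*(11 - 2*R)/2)
L - 4*x(-1) = 13 - 4*(83 + 3*(-1)² - 63/2*(-1)) = 13 - 4*(83 + 3*1 + 63/2) = 13 - 4*(83 + 3 + 63/2) = 13 - 4*235/2 = 13 - 470 = -457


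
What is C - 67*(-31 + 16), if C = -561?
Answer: 444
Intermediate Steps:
C - 67*(-31 + 16) = -561 - 67*(-31 + 16) = -561 - 67*(-15) = -561 + 1005 = 444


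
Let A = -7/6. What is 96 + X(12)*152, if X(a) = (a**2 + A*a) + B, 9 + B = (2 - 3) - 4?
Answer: 17728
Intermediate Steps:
A = -7/6 (A = -7*1/6 = -7/6 ≈ -1.1667)
B = -14 (B = -9 + ((2 - 3) - 4) = -9 + (-1 - 4) = -9 - 5 = -14)
X(a) = -14 + a**2 - 7*a/6 (X(a) = (a**2 - 7*a/6) - 14 = -14 + a**2 - 7*a/6)
96 + X(12)*152 = 96 + (-14 + 12**2 - 7/6*12)*152 = 96 + (-14 + 144 - 14)*152 = 96 + 116*152 = 96 + 17632 = 17728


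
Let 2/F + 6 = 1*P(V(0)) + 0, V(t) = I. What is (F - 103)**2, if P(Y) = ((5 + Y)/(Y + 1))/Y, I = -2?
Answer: 866761/81 ≈ 10701.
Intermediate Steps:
V(t) = -2
P(Y) = (5 + Y)/(Y*(1 + Y)) (P(Y) = ((5 + Y)/(1 + Y))/Y = (5 + Y)/(Y*(1 + Y)))
F = -4/9 (F = 2/(-6 + (1*((5 - 2)/((-2)*(1 - 2))) + 0)) = 2/(-6 + (1*(-1/2*3/(-1)) + 0)) = 2/(-6 + (1*(-1/2*(-1)*3) + 0)) = 2/(-6 + (1*(3/2) + 0)) = 2/(-6 + (3/2 + 0)) = 2/(-6 + 3/2) = 2/(-9/2) = 2*(-2/9) = -4/9 ≈ -0.44444)
(F - 103)**2 = (-4/9 - 103)**2 = (-931/9)**2 = 866761/81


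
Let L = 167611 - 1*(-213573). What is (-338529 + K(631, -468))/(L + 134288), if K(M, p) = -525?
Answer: -56509/85912 ≈ -0.65775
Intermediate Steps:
L = 381184 (L = 167611 + 213573 = 381184)
(-338529 + K(631, -468))/(L + 134288) = (-338529 - 525)/(381184 + 134288) = -339054/515472 = -339054*1/515472 = -56509/85912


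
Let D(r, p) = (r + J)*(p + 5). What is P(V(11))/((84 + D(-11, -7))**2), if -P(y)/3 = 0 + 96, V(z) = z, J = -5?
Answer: -18/841 ≈ -0.021403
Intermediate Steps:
D(r, p) = (-5 + r)*(5 + p) (D(r, p) = (r - 5)*(p + 5) = (-5 + r)*(5 + p))
P(y) = -288 (P(y) = -3*(0 + 96) = -3*96 = -288)
P(V(11))/((84 + D(-11, -7))**2) = -288/(84 + (-25 - 5*(-7) + 5*(-11) - 7*(-11)))**2 = -288/(84 + (-25 + 35 - 55 + 77))**2 = -288/(84 + 32)**2 = -288/(116**2) = -288/13456 = -288*1/13456 = -18/841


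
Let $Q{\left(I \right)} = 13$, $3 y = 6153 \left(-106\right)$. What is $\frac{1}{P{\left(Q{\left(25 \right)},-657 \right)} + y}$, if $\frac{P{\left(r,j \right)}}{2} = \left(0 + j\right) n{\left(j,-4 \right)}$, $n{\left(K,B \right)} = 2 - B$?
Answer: $- \frac{1}{225290} \approx -4.4387 \cdot 10^{-6}$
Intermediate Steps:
$y = -217406$ ($y = \frac{6153 \left(-106\right)}{3} = \frac{1}{3} \left(-652218\right) = -217406$)
$P{\left(r,j \right)} = 12 j$ ($P{\left(r,j \right)} = 2 \left(0 + j\right) \left(2 - -4\right) = 2 j \left(2 + 4\right) = 2 j 6 = 2 \cdot 6 j = 12 j$)
$\frac{1}{P{\left(Q{\left(25 \right)},-657 \right)} + y} = \frac{1}{12 \left(-657\right) - 217406} = \frac{1}{-7884 - 217406} = \frac{1}{-225290} = - \frac{1}{225290}$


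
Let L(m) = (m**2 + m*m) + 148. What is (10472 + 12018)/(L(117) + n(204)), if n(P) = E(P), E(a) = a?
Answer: 2249/2773 ≈ 0.81104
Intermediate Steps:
n(P) = P
L(m) = 148 + 2*m**2 (L(m) = (m**2 + m**2) + 148 = 2*m**2 + 148 = 148 + 2*m**2)
(10472 + 12018)/(L(117) + n(204)) = (10472 + 12018)/((148 + 2*117**2) + 204) = 22490/((148 + 2*13689) + 204) = 22490/((148 + 27378) + 204) = 22490/(27526 + 204) = 22490/27730 = 22490*(1/27730) = 2249/2773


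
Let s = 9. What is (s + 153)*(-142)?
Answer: -23004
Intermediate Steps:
(s + 153)*(-142) = (9 + 153)*(-142) = 162*(-142) = -23004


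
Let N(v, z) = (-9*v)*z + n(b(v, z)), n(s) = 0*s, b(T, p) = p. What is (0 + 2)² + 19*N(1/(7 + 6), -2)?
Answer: 394/13 ≈ 30.308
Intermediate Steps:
n(s) = 0
N(v, z) = -9*v*z (N(v, z) = (-9*v)*z + 0 = -9*v*z + 0 = -9*v*z)
(0 + 2)² + 19*N(1/(7 + 6), -2) = (0 + 2)² + 19*(-9*(-2)/(7 + 6)) = 2² + 19*(-9*(-2)/13) = 4 + 19*(-9*1/13*(-2)) = 4 + 19*(18/13) = 4 + 342/13 = 394/13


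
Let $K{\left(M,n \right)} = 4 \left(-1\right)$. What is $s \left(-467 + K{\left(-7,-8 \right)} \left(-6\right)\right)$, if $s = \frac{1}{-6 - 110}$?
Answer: $\frac{443}{116} \approx 3.819$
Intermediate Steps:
$K{\left(M,n \right)} = -4$
$s = - \frac{1}{116}$ ($s = \frac{1}{-6 - 110} = \frac{1}{-116} = - \frac{1}{116} \approx -0.0086207$)
$s \left(-467 + K{\left(-7,-8 \right)} \left(-6\right)\right) = - \frac{-467 - -24}{116} = - \frac{-467 + 24}{116} = \left(- \frac{1}{116}\right) \left(-443\right) = \frac{443}{116}$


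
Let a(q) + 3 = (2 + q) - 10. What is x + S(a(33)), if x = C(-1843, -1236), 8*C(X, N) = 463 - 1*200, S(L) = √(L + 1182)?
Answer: 263/8 + 2*√301 ≈ 67.574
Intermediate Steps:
a(q) = -11 + q (a(q) = -3 + ((2 + q) - 10) = -3 + (-8 + q) = -11 + q)
S(L) = √(1182 + L)
C(X, N) = 263/8 (C(X, N) = (463 - 1*200)/8 = (463 - 200)/8 = (⅛)*263 = 263/8)
x = 263/8 ≈ 32.875
x + S(a(33)) = 263/8 + √(1182 + (-11 + 33)) = 263/8 + √(1182 + 22) = 263/8 + √1204 = 263/8 + 2*√301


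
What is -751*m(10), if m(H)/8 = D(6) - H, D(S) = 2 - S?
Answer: 84112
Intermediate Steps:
m(H) = -32 - 8*H (m(H) = 8*((2 - 1*6) - H) = 8*((2 - 6) - H) = 8*(-4 - H) = -32 - 8*H)
-751*m(10) = -751*(-32 - 8*10) = -751*(-32 - 80) = -751*(-112) = 84112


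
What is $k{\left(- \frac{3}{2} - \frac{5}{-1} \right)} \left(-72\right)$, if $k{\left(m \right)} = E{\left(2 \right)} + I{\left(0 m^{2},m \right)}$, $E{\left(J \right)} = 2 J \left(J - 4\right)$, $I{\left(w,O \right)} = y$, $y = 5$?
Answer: $216$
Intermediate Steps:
$I{\left(w,O \right)} = 5$
$E{\left(J \right)} = 2 J \left(-4 + J\right)$
$k{\left(m \right)} = -3$ ($k{\left(m \right)} = 2 \cdot 2 \left(-4 + 2\right) + 5 = 2 \cdot 2 \left(-2\right) + 5 = -8 + 5 = -3$)
$k{\left(- \frac{3}{2} - \frac{5}{-1} \right)} \left(-72\right) = \left(-3\right) \left(-72\right) = 216$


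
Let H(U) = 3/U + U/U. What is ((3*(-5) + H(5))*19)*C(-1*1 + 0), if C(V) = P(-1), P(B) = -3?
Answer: 3819/5 ≈ 763.80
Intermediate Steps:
H(U) = 1 + 3/U (H(U) = 3/U + 1 = 1 + 3/U)
C(V) = -3
((3*(-5) + H(5))*19)*C(-1*1 + 0) = ((3*(-5) + (3 + 5)/5)*19)*(-3) = ((-15 + (⅕)*8)*19)*(-3) = ((-15 + 8/5)*19)*(-3) = -67/5*19*(-3) = -1273/5*(-3) = 3819/5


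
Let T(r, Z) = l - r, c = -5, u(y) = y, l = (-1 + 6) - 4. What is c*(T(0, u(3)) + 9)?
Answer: -50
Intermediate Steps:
l = 1 (l = 5 - 4 = 1)
T(r, Z) = 1 - r
c*(T(0, u(3)) + 9) = -5*((1 - 1*0) + 9) = -5*((1 + 0) + 9) = -5*(1 + 9) = -5*10 = -50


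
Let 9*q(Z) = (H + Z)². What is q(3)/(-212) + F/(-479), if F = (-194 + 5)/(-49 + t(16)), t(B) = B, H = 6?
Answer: -60777/1117028 ≈ -0.054410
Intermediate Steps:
q(Z) = (6 + Z)²/9
F = 63/11 (F = (-194 + 5)/(-49 + 16) = -189/(-33) = -189*(-1/33) = 63/11 ≈ 5.7273)
q(3)/(-212) + F/(-479) = ((6 + 3)²/9)/(-212) + (63/11)/(-479) = ((⅑)*9²)*(-1/212) + (63/11)*(-1/479) = ((⅑)*81)*(-1/212) - 63/5269 = 9*(-1/212) - 63/5269 = -9/212 - 63/5269 = -60777/1117028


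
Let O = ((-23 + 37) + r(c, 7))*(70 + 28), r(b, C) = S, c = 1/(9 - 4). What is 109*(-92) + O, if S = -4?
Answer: -9048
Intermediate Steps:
c = 1/5 ≈ 0.20000
r(b, C) = -4
O = 980 (O = ((-23 + 37) - 4)*(70 + 28) = (14 - 4)*98 = 10*98 = 980)
109*(-92) + O = 109*(-92) + 980 = -10028 + 980 = -9048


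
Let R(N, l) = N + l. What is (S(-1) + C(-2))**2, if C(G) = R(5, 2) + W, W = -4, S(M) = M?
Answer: 4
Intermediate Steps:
C(G) = 3 (C(G) = (5 + 2) - 4 = 7 - 4 = 3)
(S(-1) + C(-2))**2 = (-1 + 3)**2 = 2**2 = 4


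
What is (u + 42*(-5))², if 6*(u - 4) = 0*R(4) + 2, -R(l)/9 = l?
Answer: 380689/9 ≈ 42299.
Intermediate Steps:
R(l) = -9*l
u = 13/3 (u = 4 + (0*(-9*4) + 2)/6 = 4 + (0*(-36) + 2)/6 = 4 + (0 + 2)/6 = 4 + (⅙)*2 = 4 + ⅓ = 13/3 ≈ 4.3333)
(u + 42*(-5))² = (13/3 + 42*(-5))² = (13/3 - 210)² = (-617/3)² = 380689/9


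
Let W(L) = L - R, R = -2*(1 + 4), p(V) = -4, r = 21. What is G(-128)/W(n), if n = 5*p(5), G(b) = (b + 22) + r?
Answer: 17/2 ≈ 8.5000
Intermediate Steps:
R = -10 (R = -2*5 = -10)
G(b) = 43 + b (G(b) = (b + 22) + 21 = (22 + b) + 21 = 43 + b)
n = -20 (n = 5*(-4) = -20)
W(L) = 10 + L (W(L) = L - 1*(-10) = L + 10 = 10 + L)
G(-128)/W(n) = (43 - 128)/(10 - 20) = -85/(-10) = -85*(-⅒) = 17/2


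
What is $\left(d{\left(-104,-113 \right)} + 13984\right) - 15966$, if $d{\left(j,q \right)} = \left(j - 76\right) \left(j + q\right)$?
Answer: $37078$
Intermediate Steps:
$d{\left(j,q \right)} = \left(-76 + j\right) \left(j + q\right)$
$\left(d{\left(-104,-113 \right)} + 13984\right) - 15966 = \left(\left(\left(-104\right)^{2} - -7904 - -8588 - -11752\right) + 13984\right) - 15966 = \left(\left(10816 + 7904 + 8588 + 11752\right) + 13984\right) - 15966 = \left(39060 + 13984\right) - 15966 = 53044 - 15966 = 37078$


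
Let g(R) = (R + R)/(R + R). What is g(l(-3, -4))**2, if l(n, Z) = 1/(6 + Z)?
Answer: 1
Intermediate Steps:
g(R) = 1 (g(R) = (2*R)/((2*R)) = (2*R)*(1/(2*R)) = 1)
g(l(-3, -4))**2 = 1**2 = 1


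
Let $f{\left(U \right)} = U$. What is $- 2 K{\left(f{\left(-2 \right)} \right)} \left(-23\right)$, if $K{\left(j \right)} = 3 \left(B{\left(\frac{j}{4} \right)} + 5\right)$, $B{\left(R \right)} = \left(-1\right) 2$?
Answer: $414$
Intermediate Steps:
$B{\left(R \right)} = -2$
$K{\left(j \right)} = 9$ ($K{\left(j \right)} = 3 \left(-2 + 5\right) = 3 \cdot 3 = 9$)
$- 2 K{\left(f{\left(-2 \right)} \right)} \left(-23\right) = \left(-2\right) 9 \left(-23\right) = \left(-18\right) \left(-23\right) = 414$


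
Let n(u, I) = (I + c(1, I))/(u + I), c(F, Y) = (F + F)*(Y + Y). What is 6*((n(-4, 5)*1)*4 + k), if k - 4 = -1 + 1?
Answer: 624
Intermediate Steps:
c(F, Y) = 4*F*Y (c(F, Y) = (2*F)*(2*Y) = 4*F*Y)
n(u, I) = 5*I/(I + u) (n(u, I) = (I + 4*1*I)/(u + I) = (I + 4*I)/(I + u) = (5*I)/(I + u) = 5*I/(I + u))
k = 4 (k = 4 + (-1 + 1) = 4 + 0 = 4)
6*((n(-4, 5)*1)*4 + k) = 6*(((5*5/(5 - 4))*1)*4 + 4) = 6*(((5*5/1)*1)*4 + 4) = 6*(((5*5*1)*1)*4 + 4) = 6*((25*1)*4 + 4) = 6*(25*4 + 4) = 6*(100 + 4) = 6*104 = 624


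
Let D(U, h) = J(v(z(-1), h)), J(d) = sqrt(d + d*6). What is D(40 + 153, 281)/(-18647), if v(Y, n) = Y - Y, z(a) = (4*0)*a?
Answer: 0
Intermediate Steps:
z(a) = 0 (z(a) = 0*a = 0)
v(Y, n) = 0
J(d) = sqrt(7)*sqrt(d) (J(d) = sqrt(d + 6*d) = sqrt(7*d) = sqrt(7)*sqrt(d))
D(U, h) = 0 (D(U, h) = sqrt(7)*sqrt(0) = sqrt(7)*0 = 0)
D(40 + 153, 281)/(-18647) = 0/(-18647) = 0*(-1/18647) = 0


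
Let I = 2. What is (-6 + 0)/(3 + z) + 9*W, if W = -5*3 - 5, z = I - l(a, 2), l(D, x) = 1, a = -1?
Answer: -363/2 ≈ -181.50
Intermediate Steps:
z = 1 (z = 2 - 1*1 = 2 - 1 = 1)
W = -20 (W = -15 - 5 = -20)
(-6 + 0)/(3 + z) + 9*W = (-6 + 0)/(3 + 1) + 9*(-20) = -6/4 - 180 = -6*1/4 - 180 = -3/2 - 180 = -363/2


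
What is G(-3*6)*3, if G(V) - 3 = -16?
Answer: -39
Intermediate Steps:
G(V) = -13 (G(V) = 3 - 16 = -13)
G(-3*6)*3 = -13*3 = -39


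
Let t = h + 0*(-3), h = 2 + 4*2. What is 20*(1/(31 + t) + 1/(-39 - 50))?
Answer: 960/3649 ≈ 0.26309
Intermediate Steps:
h = 10 (h = 2 + 8 = 10)
t = 10 (t = 10 + 0*(-3) = 10 + 0 = 10)
20*(1/(31 + t) + 1/(-39 - 50)) = 20*(1/(31 + 10) + 1/(-39 - 50)) = 20*(1/41 + 1/(-89)) = 20*(1/41 - 1/89) = 20*(48/3649) = 960/3649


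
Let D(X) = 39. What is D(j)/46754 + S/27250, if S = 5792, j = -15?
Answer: 135930959/637023250 ≈ 0.21338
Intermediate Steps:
D(j)/46754 + S/27250 = 39/46754 + 5792/27250 = 39*(1/46754) + 5792*(1/27250) = 39/46754 + 2896/13625 = 135930959/637023250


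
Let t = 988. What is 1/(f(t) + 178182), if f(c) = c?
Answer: 1/179170 ≈ 5.5813e-6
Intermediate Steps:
1/(f(t) + 178182) = 1/(988 + 178182) = 1/179170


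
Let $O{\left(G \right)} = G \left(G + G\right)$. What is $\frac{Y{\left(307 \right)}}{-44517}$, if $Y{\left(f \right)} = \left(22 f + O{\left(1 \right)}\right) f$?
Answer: $- \frac{691364}{14839} \approx -46.591$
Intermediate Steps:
$O{\left(G \right)} = 2 G^{2}$ ($O{\left(G \right)} = G 2 G = 2 G^{2}$)
$Y{\left(f \right)} = f \left(2 + 22 f\right)$ ($Y{\left(f \right)} = \left(22 f + 2 \cdot 1^{2}\right) f = \left(22 f + 2 \cdot 1\right) f = \left(22 f + 2\right) f = \left(2 + 22 f\right) f = f \left(2 + 22 f\right)$)
$\frac{Y{\left(307 \right)}}{-44517} = \frac{2 \cdot 307 \left(1 + 11 \cdot 307\right)}{-44517} = 2 \cdot 307 \left(1 + 3377\right) \left(- \frac{1}{44517}\right) = 2 \cdot 307 \cdot 3378 \left(- \frac{1}{44517}\right) = 2074092 \left(- \frac{1}{44517}\right) = - \frac{691364}{14839}$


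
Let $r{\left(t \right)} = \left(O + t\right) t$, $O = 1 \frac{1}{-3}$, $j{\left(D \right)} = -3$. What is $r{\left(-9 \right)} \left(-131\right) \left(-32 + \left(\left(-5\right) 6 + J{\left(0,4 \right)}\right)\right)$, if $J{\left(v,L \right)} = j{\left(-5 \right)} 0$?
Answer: $682248$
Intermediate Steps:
$O = - \frac{1}{3}$ ($O = 1 \left(- \frac{1}{3}\right) = - \frac{1}{3} \approx -0.33333$)
$J{\left(v,L \right)} = 0$ ($J{\left(v,L \right)} = \left(-3\right) 0 = 0$)
$r{\left(t \right)} = t \left(- \frac{1}{3} + t\right)$ ($r{\left(t \right)} = \left(- \frac{1}{3} + t\right) t = t \left(- \frac{1}{3} + t\right)$)
$r{\left(-9 \right)} \left(-131\right) \left(-32 + \left(\left(-5\right) 6 + J{\left(0,4 \right)}\right)\right) = - 9 \left(- \frac{1}{3} - 9\right) \left(-131\right) \left(-32 + \left(\left(-5\right) 6 + 0\right)\right) = \left(-9\right) \left(- \frac{28}{3}\right) \left(-131\right) \left(-32 + \left(-30 + 0\right)\right) = 84 \left(-131\right) \left(-32 - 30\right) = \left(-11004\right) \left(-62\right) = 682248$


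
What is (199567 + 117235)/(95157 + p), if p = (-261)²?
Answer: 158401/81639 ≈ 1.9403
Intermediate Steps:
p = 68121
(199567 + 117235)/(95157 + p) = (199567 + 117235)/(95157 + 68121) = 316802/163278 = 316802*(1/163278) = 158401/81639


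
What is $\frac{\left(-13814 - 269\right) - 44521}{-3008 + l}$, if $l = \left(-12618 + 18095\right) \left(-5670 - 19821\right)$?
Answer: $\frac{58604}{139617215} \approx 0.00041975$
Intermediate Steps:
$l = -139614207$ ($l = 5477 \left(-25491\right) = -139614207$)
$\frac{\left(-13814 - 269\right) - 44521}{-3008 + l} = \frac{\left(-13814 - 269\right) - 44521}{-3008 - 139614207} = \frac{\left(-13814 - 269\right) - 44521}{-139617215} = \left(-14083 - 44521\right) \left(- \frac{1}{139617215}\right) = \left(-58604\right) \left(- \frac{1}{139617215}\right) = \frac{58604}{139617215}$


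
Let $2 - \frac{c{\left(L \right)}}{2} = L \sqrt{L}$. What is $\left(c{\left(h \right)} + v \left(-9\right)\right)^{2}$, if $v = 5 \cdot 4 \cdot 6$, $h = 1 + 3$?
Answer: $1192464$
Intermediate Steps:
$h = 4$
$c{\left(L \right)} = 4 - 2 L^{\frac{3}{2}}$ ($c{\left(L \right)} = 4 - 2 L \sqrt{L} = 4 - 2 L^{\frac{3}{2}}$)
$v = 120$ ($v = 20 \cdot 6 = 120$)
$\left(c{\left(h \right)} + v \left(-9\right)\right)^{2} = \left(\left(4 - 2 \cdot 4^{\frac{3}{2}}\right) + 120 \left(-9\right)\right)^{2} = \left(\left(4 - 16\right) - 1080\right)^{2} = \left(-12 - 1080\right)^{2} = \left(-1092\right)^{2} = 1192464$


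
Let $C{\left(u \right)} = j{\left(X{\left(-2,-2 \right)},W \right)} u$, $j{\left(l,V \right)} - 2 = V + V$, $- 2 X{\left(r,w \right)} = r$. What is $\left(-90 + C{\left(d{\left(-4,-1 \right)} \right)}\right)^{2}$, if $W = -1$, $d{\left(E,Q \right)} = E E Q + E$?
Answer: $8100$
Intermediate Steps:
$X{\left(r,w \right)} = - \frac{r}{2}$
$d{\left(E,Q \right)} = E + Q E^{2}$ ($d{\left(E,Q \right)} = E^{2} Q + E = Q E^{2} + E = E + Q E^{2}$)
$j{\left(l,V \right)} = 2 + 2 V$ ($j{\left(l,V \right)} = 2 + \left(V + V\right) = 2 + 2 V$)
$C{\left(u \right)} = 0$ ($C{\left(u \right)} = \left(2 + 2 \left(-1\right)\right) u = \left(2 - 2\right) u = 0 u = 0$)
$\left(-90 + C{\left(d{\left(-4,-1 \right)} \right)}\right)^{2} = \left(-90 + 0\right)^{2} = \left(-90\right)^{2} = 8100$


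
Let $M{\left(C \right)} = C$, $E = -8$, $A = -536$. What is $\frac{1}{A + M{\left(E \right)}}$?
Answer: $- \frac{1}{544} \approx -0.0018382$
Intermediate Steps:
$\frac{1}{A + M{\left(E \right)}} = \frac{1}{-536 - 8} = \frac{1}{-544} = - \frac{1}{544}$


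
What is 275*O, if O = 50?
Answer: 13750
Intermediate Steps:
275*O = 275*50 = 13750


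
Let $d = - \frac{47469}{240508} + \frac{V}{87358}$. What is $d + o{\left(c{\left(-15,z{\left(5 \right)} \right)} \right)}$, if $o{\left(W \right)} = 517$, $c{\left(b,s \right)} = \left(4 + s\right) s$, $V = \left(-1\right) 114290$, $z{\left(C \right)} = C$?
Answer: $\frac{5415344769733}{10505148932} \approx 515.49$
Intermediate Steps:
$V = -114290$
$c{\left(b,s \right)} = s \left(4 + s\right)$
$d = - \frac{15817228111}{10505148932}$ ($d = - \frac{47469}{240508} - \frac{114290}{87358} = \left(-47469\right) \frac{1}{240508} - \frac{57145}{43679} = - \frac{47469}{240508} - \frac{57145}{43679} = - \frac{15817228111}{10505148932} \approx -1.5057$)
$d + o{\left(c{\left(-15,z{\left(5 \right)} \right)} \right)} = - \frac{15817228111}{10505148932} + 517 = \frac{5415344769733}{10505148932}$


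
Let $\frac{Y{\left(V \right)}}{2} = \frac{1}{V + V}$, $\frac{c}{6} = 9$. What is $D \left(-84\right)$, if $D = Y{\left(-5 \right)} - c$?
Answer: $\frac{22764}{5} \approx 4552.8$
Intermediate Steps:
$c = 54$ ($c = 6 \cdot 9 = 54$)
$Y{\left(V \right)} = \frac{1}{V}$ ($Y{\left(V \right)} = \frac{2}{V + V} = \frac{2}{2 V} = 2 \frac{1}{2 V} = \frac{1}{V}$)
$D = - \frac{271}{5}$ ($D = \frac{1}{-5} - 54 = - \frac{1}{5} - 54 = - \frac{271}{5} \approx -54.2$)
$D \left(-84\right) = \left(- \frac{271}{5}\right) \left(-84\right) = \frac{22764}{5}$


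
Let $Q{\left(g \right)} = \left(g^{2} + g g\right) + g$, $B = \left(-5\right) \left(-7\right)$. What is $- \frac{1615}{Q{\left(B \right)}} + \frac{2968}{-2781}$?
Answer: $- \frac{2373359}{1382157} \approx -1.7171$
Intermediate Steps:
$B = 35$
$Q{\left(g \right)} = g + 2 g^{2}$ ($Q{\left(g \right)} = \left(g^{2} + g^{2}\right) + g = 2 g^{2} + g = g + 2 g^{2}$)
$- \frac{1615}{Q{\left(B \right)}} + \frac{2968}{-2781} = - \frac{1615}{35 \left(1 + 2 \cdot 35\right)} + \frac{2968}{-2781} = - \frac{1615}{35 \left(1 + 70\right)} + 2968 \left(- \frac{1}{2781}\right) = - \frac{1615}{35 \cdot 71} - \frac{2968}{2781} = - \frac{1615}{2485} - \frac{2968}{2781} = \left(-1615\right) \frac{1}{2485} - \frac{2968}{2781} = - \frac{323}{497} - \frac{2968}{2781} = - \frac{2373359}{1382157}$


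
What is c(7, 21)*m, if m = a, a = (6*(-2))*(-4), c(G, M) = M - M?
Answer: 0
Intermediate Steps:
c(G, M) = 0
a = 48 (a = -12*(-4) = 48)
m = 48
c(7, 21)*m = 0*48 = 0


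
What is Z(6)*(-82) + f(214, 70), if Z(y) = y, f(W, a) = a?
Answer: -422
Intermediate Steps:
Z(6)*(-82) + f(214, 70) = 6*(-82) + 70 = -492 + 70 = -422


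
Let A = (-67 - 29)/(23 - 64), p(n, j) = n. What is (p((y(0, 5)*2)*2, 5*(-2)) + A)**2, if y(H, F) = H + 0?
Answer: 9216/1681 ≈ 5.4825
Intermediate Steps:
y(H, F) = H
A = 96/41 (A = -96/(-41) = -96*(-1/41) = 96/41 ≈ 2.3415)
(p((y(0, 5)*2)*2, 5*(-2)) + A)**2 = ((0*2)*2 + 96/41)**2 = (0*2 + 96/41)**2 = (0 + 96/41)**2 = (96/41)**2 = 9216/1681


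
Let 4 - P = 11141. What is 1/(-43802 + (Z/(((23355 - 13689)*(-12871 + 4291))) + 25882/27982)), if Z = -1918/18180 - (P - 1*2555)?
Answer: -10547431619353200/461988845666835333311 ≈ -2.2830e-5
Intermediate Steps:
P = -11137 (P = 4 - 1*11141 = 4 - 11141 = -11137)
Z = 124459321/9090 (Z = -1918/18180 - (-11137 - 1*2555) = -1918*1/18180 - (-11137 - 2555) = -959/9090 - 1*(-13692) = -959/9090 + 13692 = 124459321/9090 ≈ 13692.)
1/(-43802 + (Z/(((23355 - 13689)*(-12871 + 4291))) + 25882/27982)) = 1/(-43802 + (124459321/(9090*(((23355 - 13689)*(-12871 + 4291)))) + 25882/27982)) = 1/(-43802 + (124459321/(9090*((9666*(-8580)))) + 25882*(1/27982))) = 1/(-43802 + ((124459321/9090)/(-82934280) + 12941/13991)) = 1/(-43802 + ((124459321/9090)*(-1/82934280) + 12941/13991)) = 1/(-43802 + (-124459321/753872605200 + 12941/13991)) = 1/(-43802 + 9754124073533089/10547431619353200) = 1/(-461988845666835333311/10547431619353200) = -10547431619353200/461988845666835333311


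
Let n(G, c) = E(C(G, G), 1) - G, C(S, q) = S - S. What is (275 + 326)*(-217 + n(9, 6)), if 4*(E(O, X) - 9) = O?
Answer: -130417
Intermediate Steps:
C(S, q) = 0
E(O, X) = 9 + O/4
n(G, c) = 9 - G (n(G, c) = (9 + (¼)*0) - G = (9 + 0) - G = 9 - G)
(275 + 326)*(-217 + n(9, 6)) = (275 + 326)*(-217 + (9 - 1*9)) = 601*(-217 + (9 - 9)) = 601*(-217 + 0) = 601*(-217) = -130417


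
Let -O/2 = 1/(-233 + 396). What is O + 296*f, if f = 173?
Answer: 8346902/163 ≈ 51208.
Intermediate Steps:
O = -2/163 (O = -2/(-233 + 396) = -2/163 ≈ -0.012270)
O + 296*f = -2/163 + 296*173 = -2/163 + 51208 = 8346902/163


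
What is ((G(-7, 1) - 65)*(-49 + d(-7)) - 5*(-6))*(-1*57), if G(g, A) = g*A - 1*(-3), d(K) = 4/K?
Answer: -1376721/7 ≈ -1.9667e+5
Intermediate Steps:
G(g, A) = 3 + A*g (G(g, A) = A*g + 3 = 3 + A*g)
((G(-7, 1) - 65)*(-49 + d(-7)) - 5*(-6))*(-1*57) = (((3 + 1*(-7)) - 65)*(-49 + 4/(-7)) - 5*(-6))*(-1*57) = (((3 - 7) - 65)*(-49 + 4*(-1/7)) + 30)*(-57) = ((-4 - 65)*(-49 - 4/7) + 30)*(-57) = (-69*(-347/7) + 30)*(-57) = (23943/7 + 30)*(-57) = (24153/7)*(-57) = -1376721/7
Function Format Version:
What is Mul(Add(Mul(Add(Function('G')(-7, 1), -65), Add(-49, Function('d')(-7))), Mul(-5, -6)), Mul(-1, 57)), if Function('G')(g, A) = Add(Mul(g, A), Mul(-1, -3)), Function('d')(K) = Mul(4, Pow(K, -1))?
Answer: Rational(-1376721, 7) ≈ -1.9667e+5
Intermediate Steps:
Function('G')(g, A) = Add(3, Mul(A, g)) (Function('G')(g, A) = Add(Mul(A, g), 3) = Add(3, Mul(A, g)))
Mul(Add(Mul(Add(Function('G')(-7, 1), -65), Add(-49, Function('d')(-7))), Mul(-5, -6)), Mul(-1, 57)) = Mul(Add(Mul(Add(Add(3, Mul(1, -7)), -65), Add(-49, Mul(4, Pow(-7, -1)))), Mul(-5, -6)), Mul(-1, 57)) = Mul(Add(Mul(Add(Add(3, -7), -65), Add(-49, Mul(4, Rational(-1, 7)))), 30), -57) = Mul(Add(Mul(Add(-4, -65), Add(-49, Rational(-4, 7))), 30), -57) = Mul(Add(Mul(-69, Rational(-347, 7)), 30), -57) = Mul(Add(Rational(23943, 7), 30), -57) = Mul(Rational(24153, 7), -57) = Rational(-1376721, 7)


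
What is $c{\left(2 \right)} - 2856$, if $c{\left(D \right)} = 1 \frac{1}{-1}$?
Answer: $-2857$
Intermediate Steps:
$c{\left(D \right)} = -1$ ($c{\left(D \right)} = 1 \left(-1\right) = -1$)
$c{\left(2 \right)} - 2856 = -1 - 2856 = -2857$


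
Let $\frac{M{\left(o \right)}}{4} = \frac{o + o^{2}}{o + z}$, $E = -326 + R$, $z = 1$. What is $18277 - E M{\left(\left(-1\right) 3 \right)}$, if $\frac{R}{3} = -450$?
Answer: $-1835$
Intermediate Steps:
$R = -1350$ ($R = 3 \left(-450\right) = -1350$)
$E = -1676$ ($E = -326 - 1350 = -1676$)
$M{\left(o \right)} = \frac{4 \left(o + o^{2}\right)}{1 + o}$ ($M{\left(o \right)} = 4 \frac{o + o^{2}}{o + 1} = 4 \frac{o + o^{2}}{1 + o} = \frac{4 \left(o + o^{2}\right)}{1 + o}$)
$18277 - E M{\left(\left(-1\right) 3 \right)} = 18277 - - 1676 \cdot 4 \left(\left(-1\right) 3\right) = 18277 - - 1676 \cdot 4 \left(-3\right) = 18277 - \left(-1676\right) \left(-12\right) = 18277 - 20112 = -1835$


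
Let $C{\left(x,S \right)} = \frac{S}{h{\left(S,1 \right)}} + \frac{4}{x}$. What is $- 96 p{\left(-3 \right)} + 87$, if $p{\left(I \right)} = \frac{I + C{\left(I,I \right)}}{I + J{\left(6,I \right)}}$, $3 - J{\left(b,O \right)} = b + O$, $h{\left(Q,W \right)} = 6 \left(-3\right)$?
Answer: $- \frac{139}{3} \approx -46.333$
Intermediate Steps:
$h{\left(Q,W \right)} = -18$
$C{\left(x,S \right)} = \frac{4}{x} - \frac{S}{18}$ ($C{\left(x,S \right)} = \frac{S}{-18} + \frac{4}{x} = S \left(- \frac{1}{18}\right) + \frac{4}{x} = - \frac{S}{18} + \frac{4}{x} = \frac{4}{x} - \frac{S}{18}$)
$J{\left(b,O \right)} = 3 - O - b$ ($J{\left(b,O \right)} = 3 - \left(b + O\right) = 3 - \left(O + b\right) = 3 - O - b$)
$p{\left(I \right)} = - \frac{17 I}{54} - \frac{4}{3 I}$ ($p{\left(I \right)} = \frac{I - \left(- \frac{4}{I} + \frac{I}{18}\right)}{I - \left(3 + I\right)} = \frac{\frac{4}{I} + \frac{17 I}{18}}{I - \left(3 + I\right)} = \frac{\frac{4}{I} + \frac{17 I}{18}}{-3} = \left(\frac{4}{I} + \frac{17 I}{18}\right) \left(- \frac{1}{3}\right) = - \frac{17 I}{54} - \frac{4}{3 I}$)
$- 96 p{\left(-3 \right)} + 87 = - 96 \frac{-72 - 17 \left(-3\right)^{2}}{54 \left(-3\right)} + 87 = - 96 \cdot \frac{1}{54} \left(- \frac{1}{3}\right) \left(-72 - 153\right) + 87 = - 96 \cdot \frac{1}{54} \left(- \frac{1}{3}\right) \left(-225\right) + 87 = \left(-96\right) \frac{25}{18} + 87 = - \frac{400}{3} + 87 = - \frac{139}{3}$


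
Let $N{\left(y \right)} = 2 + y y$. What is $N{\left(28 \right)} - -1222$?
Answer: $2008$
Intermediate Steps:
$N{\left(y \right)} = 2 + y^{2}$
$N{\left(28 \right)} - -1222 = \left(2 + 28^{2}\right) - -1222 = \left(2 + 784\right) + 1222 = 786 + 1222 = 2008$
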